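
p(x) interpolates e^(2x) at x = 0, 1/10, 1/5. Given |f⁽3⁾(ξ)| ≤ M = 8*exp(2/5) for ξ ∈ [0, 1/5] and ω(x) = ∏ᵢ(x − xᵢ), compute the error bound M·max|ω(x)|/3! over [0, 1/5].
sqrt(3)*exp(2/5)/3375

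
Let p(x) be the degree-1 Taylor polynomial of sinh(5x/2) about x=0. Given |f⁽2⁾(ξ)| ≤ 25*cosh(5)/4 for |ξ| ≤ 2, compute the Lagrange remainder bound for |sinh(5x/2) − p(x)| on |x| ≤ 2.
25*cosh(5)/2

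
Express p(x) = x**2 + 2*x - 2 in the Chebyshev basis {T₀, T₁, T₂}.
(-3/2)T₀ + (2)T₁ + (1/2)T₂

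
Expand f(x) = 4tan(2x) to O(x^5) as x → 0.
8*x + 32*x**3/3 + O(x**5)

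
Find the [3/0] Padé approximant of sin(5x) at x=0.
-125*x**3/6 + 5*x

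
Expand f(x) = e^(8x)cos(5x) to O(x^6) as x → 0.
1 + 8*x + 39*x**2/2 - 44*x**3/3 - 4879*x**4/24 - 8779*x**5/15 + O(x**6)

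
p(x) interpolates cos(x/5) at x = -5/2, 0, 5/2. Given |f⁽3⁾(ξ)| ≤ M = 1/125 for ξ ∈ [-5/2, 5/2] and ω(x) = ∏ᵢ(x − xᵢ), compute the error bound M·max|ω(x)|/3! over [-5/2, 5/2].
sqrt(3)/216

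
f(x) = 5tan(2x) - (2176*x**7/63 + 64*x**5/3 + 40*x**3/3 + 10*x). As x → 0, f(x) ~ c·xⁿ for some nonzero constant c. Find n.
9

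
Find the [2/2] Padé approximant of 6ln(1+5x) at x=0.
15*x*(5*x + 2)/(25*x**2/6 + 5*x + 1)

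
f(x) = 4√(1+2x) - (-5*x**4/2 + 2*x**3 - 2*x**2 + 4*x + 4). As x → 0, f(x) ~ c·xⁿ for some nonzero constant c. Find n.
5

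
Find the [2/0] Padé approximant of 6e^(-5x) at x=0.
75*x**2 - 30*x + 6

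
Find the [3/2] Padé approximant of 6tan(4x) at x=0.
(-128*x**3/5 + 24*x)/(1 - 32*x**2/5)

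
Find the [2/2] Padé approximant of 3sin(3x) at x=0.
9*x/(3*x**2/2 + 1)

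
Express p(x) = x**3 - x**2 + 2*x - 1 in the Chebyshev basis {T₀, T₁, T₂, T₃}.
(-3/2)T₀ + (11/4)T₁ + (-1/2)T₂ + (1/4)T₃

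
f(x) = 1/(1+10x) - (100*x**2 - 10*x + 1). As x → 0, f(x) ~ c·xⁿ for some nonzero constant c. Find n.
3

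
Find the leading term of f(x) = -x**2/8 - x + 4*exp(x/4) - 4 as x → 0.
x**3/96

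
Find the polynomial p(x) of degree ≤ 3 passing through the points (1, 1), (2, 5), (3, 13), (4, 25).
2*x**2 - 2*x + 1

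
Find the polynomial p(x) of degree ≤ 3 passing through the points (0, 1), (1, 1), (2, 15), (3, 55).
2*x**3 + x**2 - 3*x + 1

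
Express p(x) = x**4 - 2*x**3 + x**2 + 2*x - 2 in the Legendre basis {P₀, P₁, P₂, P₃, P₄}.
(-22/15)P₀ + (4/5)P₁ + (26/21)P₂ + (-4/5)P₃ + (8/35)P₄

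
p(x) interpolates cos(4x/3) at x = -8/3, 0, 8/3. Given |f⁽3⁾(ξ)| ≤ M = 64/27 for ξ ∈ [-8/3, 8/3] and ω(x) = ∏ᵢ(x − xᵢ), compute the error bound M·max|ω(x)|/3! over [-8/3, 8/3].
32768*sqrt(3)/19683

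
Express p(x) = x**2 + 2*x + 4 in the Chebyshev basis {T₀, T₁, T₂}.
(9/2)T₀ + (2)T₁ + (1/2)T₂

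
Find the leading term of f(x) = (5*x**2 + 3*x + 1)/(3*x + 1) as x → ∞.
5*x/3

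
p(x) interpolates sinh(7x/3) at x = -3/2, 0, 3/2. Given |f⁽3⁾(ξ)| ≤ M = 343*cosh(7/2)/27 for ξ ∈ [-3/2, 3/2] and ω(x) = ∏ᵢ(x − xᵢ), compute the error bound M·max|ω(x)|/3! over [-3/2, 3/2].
343*sqrt(3)*cosh(7/2)/216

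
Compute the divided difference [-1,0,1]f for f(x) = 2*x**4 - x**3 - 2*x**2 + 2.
0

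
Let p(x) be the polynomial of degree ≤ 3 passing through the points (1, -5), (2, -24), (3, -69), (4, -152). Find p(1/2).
-3/2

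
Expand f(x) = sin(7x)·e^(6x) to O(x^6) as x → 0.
7*x + 42*x**2 + 413*x**3/6 - 91*x**4 - 61313*x**5/120 + O(x**6)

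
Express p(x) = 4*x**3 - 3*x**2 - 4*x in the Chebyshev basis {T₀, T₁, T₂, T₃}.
(-3/2)T₀ - T₁ + (-3/2)T₂ + T₃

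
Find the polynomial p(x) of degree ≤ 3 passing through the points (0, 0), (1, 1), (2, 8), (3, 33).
2*x**3 - 3*x**2 + 2*x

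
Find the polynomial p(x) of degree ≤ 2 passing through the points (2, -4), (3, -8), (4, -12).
4 - 4*x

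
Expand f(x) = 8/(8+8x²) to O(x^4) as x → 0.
1 - x**2 + O(x**4)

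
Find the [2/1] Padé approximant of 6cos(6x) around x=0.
6 - 108*x**2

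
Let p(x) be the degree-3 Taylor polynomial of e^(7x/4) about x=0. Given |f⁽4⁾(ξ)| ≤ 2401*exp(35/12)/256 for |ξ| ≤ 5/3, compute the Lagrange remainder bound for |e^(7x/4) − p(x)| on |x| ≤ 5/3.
1500625*exp(35/12)/497664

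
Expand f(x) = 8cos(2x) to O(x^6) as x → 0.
8 - 16*x**2 + 16*x**4/3 + O(x**6)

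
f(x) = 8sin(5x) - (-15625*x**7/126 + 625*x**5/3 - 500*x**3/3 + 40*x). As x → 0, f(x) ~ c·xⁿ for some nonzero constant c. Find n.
9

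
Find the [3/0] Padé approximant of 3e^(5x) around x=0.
125*x**3/2 + 75*x**2/2 + 15*x + 3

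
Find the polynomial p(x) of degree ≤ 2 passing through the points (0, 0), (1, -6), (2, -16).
-2*x**2 - 4*x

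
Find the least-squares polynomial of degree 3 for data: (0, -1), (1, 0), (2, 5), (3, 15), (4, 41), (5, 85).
-10/9 + (464/189)x + (-457/252)x² + (103/108)x³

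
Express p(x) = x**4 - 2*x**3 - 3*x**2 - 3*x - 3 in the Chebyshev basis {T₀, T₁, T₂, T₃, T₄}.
(-33/8)T₀ + (-9/2)T₁ - T₂ + (-1/2)T₃ + (1/8)T₄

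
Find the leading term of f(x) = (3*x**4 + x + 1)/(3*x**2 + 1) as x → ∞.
x**2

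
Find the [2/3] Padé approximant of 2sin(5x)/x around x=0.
(10 - 175*x**2/6)/(5*x**2/4 + 1)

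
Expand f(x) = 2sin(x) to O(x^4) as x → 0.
2*x - x**3/3 + O(x**4)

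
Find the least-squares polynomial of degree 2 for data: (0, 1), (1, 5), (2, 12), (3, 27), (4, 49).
52/35 + (-27/35)x + (22/7)x²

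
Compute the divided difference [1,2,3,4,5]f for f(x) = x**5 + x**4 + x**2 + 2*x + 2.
16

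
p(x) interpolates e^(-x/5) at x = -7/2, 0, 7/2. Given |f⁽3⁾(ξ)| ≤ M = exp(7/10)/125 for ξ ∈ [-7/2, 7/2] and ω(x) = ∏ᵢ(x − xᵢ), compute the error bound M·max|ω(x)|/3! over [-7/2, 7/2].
343*sqrt(3)*exp(7/10)/27000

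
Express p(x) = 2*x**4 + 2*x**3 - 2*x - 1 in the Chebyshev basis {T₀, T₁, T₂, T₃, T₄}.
(-1/4)T₀ + (-1/2)T₁ + T₂ + (1/2)T₃ + (1/4)T₄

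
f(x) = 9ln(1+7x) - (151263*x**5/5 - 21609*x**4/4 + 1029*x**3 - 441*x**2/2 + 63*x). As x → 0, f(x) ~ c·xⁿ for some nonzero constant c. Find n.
6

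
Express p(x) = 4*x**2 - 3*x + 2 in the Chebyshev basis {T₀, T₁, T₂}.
(4)T₀ + (-3)T₁ + (2)T₂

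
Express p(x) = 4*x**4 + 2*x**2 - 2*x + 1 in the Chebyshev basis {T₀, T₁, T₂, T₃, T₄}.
(7/2)T₀ + (-2)T₁ + (3)T₂ + (1/2)T₄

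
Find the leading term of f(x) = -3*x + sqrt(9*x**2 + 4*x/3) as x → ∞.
2/9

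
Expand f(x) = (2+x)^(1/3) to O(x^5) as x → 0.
2**(1/3) + 2**(1/3)*x/6 - 2**(1/3)*x**2/36 + 5*2**(1/3)*x**3/648 - 5*2**(1/3)*x**4/1944 + O(x**5)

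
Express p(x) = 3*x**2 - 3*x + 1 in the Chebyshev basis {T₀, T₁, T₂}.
(5/2)T₀ + (-3)T₁ + (3/2)T₂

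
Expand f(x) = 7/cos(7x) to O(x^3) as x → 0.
7 + 343*x**2/2 + O(x**3)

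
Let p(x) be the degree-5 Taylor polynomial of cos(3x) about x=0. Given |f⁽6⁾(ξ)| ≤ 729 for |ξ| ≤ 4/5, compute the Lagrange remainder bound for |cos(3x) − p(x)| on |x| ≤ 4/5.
20736/78125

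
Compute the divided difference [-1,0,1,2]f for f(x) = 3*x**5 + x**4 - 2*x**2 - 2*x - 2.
17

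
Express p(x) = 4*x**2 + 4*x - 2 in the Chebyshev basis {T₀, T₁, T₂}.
(4)T₁ + (2)T₂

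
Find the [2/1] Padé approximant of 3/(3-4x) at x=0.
1/(1 - 4*x/3)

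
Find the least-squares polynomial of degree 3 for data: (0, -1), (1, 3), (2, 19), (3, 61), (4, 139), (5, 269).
-65/63 + (418/189)x + (-37/126)x² + (115/54)x³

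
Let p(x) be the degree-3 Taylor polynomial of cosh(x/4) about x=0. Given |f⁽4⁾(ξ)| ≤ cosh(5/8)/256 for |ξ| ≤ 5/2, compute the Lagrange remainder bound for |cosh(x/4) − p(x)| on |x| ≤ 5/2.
625*cosh(5/8)/98304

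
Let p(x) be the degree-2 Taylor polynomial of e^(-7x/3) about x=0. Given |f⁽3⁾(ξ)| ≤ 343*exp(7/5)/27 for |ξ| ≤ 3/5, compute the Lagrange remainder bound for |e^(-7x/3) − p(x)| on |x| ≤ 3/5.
343*exp(7/5)/750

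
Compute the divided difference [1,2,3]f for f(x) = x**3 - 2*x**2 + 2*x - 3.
4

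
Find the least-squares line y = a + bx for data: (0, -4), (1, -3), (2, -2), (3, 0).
a = -21/5, b = 13/10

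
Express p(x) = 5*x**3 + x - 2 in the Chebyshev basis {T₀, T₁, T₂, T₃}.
(-2)T₀ + (19/4)T₁ + (5/4)T₃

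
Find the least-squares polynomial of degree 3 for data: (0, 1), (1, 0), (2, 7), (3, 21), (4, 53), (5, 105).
17/21 + (-125/126)x + (5/84)x² + (31/36)x³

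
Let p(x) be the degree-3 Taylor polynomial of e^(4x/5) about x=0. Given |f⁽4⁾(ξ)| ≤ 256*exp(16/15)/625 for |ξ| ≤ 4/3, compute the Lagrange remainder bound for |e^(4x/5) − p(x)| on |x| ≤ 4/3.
8192*exp(16/15)/151875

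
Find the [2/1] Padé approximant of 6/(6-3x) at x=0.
1/(1 - x/2)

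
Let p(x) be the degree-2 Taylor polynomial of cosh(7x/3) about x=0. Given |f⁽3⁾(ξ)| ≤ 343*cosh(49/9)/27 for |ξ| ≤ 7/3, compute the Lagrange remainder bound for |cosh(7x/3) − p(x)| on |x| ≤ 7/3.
117649*cosh(49/9)/4374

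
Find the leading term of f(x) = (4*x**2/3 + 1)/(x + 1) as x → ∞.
4*x/3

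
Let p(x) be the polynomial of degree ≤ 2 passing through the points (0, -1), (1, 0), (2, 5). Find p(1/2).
-1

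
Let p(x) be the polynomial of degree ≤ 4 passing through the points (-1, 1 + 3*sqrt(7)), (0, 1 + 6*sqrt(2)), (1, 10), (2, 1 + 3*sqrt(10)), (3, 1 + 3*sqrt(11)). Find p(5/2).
-251/64 - 15*sqrt(7)/128 + 21*sqrt(2)/16 + 105*sqrt(11)/128 + 105*sqrt(10)/32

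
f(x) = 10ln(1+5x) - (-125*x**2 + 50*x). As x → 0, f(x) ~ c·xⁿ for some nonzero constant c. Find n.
3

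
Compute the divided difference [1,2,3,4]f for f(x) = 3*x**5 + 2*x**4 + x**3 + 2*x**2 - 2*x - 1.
216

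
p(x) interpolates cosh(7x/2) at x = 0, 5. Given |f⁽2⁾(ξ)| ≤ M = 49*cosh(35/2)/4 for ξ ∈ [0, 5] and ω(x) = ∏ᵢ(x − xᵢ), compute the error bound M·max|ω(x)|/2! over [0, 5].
1225*cosh(35/2)/32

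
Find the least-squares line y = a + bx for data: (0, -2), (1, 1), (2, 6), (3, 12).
a = -14/5, b = 47/10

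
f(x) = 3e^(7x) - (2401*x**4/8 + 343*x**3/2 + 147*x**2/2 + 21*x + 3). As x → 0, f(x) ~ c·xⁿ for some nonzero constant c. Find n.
5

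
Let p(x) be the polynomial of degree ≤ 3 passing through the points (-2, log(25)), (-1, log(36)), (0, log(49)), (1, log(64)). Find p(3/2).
log(294912*2**(3/4)*2100875**(1/8)*3**(5/8)/84035)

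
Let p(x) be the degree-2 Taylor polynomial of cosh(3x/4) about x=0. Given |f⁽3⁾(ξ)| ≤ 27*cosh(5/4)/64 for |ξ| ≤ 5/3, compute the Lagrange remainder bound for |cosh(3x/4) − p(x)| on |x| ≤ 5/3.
125*cosh(5/4)/384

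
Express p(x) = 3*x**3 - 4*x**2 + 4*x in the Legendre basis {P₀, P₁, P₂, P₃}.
(-4/3)P₀ + (29/5)P₁ + (-8/3)P₂ + (6/5)P₃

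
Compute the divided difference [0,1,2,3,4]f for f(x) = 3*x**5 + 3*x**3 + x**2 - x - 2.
30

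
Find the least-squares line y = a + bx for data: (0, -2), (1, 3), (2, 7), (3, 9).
a = -13/10, b = 37/10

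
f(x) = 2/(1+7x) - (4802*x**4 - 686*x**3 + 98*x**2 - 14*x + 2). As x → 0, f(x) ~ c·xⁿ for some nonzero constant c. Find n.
5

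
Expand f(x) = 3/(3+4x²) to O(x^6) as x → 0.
1 - 4*x**2/3 + 16*x**4/9 + O(x**6)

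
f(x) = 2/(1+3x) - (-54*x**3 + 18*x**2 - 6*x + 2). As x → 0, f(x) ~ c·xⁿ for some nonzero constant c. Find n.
4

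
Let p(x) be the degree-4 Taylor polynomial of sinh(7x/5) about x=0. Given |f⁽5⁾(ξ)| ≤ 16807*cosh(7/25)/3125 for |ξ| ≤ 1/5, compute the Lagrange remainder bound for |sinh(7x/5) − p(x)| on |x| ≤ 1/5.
16807*cosh(7/25)/1171875000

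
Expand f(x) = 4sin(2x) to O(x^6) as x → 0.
8*x - 16*x**3/3 + 16*x**5/15 + O(x**6)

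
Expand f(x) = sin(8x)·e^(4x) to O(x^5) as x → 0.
8*x + 32*x**2 - 64*x**3/3 - 256*x**4 + O(x**5)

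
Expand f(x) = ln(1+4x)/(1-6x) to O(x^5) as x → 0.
4*x + 16*x**2 + 352*x**3/3 + 640*x**4 + O(x**5)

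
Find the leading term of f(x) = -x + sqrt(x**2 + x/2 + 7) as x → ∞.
1/4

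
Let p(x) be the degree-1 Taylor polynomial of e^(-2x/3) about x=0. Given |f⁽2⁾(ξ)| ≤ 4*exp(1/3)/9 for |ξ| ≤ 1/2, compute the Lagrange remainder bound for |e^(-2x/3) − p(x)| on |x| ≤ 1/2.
exp(1/3)/18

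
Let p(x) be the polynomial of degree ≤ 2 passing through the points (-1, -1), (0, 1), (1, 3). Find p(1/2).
2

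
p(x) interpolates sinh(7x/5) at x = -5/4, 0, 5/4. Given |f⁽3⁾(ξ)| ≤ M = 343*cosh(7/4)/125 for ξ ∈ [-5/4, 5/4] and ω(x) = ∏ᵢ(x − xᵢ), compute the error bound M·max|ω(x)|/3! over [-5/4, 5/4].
343*sqrt(3)*cosh(7/4)/1728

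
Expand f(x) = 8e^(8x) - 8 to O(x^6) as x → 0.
64*x + 256*x**2 + 2048*x**3/3 + 4096*x**4/3 + 32768*x**5/15 + O(x**6)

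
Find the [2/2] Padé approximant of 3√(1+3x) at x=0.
(135*x**2/16 + 45*x/4 + 3)/(9*x**2/16 + 9*x/4 + 1)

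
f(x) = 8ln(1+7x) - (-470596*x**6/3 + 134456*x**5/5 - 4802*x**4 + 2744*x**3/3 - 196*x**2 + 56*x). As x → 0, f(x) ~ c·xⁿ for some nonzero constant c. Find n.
7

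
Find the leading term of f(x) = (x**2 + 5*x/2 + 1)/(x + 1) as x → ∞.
x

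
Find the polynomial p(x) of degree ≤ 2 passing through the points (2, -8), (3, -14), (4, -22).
-x**2 - x - 2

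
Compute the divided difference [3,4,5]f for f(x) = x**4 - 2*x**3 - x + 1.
73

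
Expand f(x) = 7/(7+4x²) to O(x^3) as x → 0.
1 - 4*x**2/7 + O(x**3)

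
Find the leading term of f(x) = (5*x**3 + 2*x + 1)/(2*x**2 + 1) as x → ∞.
5*x/2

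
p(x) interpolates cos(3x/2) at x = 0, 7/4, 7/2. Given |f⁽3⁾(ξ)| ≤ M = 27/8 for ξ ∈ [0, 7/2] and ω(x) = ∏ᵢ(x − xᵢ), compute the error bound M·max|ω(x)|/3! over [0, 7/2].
343*sqrt(3)/512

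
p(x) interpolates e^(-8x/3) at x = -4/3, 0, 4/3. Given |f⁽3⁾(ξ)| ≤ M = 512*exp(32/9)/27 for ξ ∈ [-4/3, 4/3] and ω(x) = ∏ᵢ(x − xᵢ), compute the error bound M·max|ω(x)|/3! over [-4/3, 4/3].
32768*sqrt(3)*exp(32/9)/19683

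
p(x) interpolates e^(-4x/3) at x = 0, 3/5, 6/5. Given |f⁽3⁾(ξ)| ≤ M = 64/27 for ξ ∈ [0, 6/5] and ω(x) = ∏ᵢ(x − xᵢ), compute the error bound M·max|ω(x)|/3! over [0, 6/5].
64*sqrt(3)/3375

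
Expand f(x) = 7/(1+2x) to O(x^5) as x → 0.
7 - 14*x + 28*x**2 - 56*x**3 + 112*x**4 + O(x**5)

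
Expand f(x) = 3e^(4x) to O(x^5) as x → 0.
3 + 12*x + 24*x**2 + 32*x**3 + 32*x**4 + O(x**5)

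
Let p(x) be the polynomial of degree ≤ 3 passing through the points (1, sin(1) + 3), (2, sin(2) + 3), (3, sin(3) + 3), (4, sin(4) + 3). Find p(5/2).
-sin(1)/16 - sin(4)/16 + 9*sin(3)/16 + 9*sin(2)/16 + 3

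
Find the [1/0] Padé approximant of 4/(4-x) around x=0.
x/4 + 1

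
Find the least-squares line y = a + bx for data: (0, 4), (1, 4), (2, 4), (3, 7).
a = 17/5, b = 9/10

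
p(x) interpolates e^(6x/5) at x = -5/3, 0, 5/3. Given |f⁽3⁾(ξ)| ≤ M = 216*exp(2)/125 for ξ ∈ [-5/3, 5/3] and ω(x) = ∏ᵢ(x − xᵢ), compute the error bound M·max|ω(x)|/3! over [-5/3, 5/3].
8*sqrt(3)*exp(2)/27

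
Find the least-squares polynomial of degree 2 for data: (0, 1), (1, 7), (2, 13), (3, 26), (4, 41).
48/35 + (193/70)x + (25/14)x²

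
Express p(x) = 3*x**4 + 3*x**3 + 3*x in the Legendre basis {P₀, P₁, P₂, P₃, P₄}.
(3/5)P₀ + (24/5)P₁ + (12/7)P₂ + (6/5)P₃ + (24/35)P₄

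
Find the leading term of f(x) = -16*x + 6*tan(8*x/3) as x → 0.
1024*x**3/27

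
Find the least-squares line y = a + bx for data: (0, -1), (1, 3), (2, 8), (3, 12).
a = -11/10, b = 22/5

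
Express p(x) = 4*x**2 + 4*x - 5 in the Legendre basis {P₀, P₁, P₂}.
(-11/3)P₀ + (4)P₁ + (8/3)P₂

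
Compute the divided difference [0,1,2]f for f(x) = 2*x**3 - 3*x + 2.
6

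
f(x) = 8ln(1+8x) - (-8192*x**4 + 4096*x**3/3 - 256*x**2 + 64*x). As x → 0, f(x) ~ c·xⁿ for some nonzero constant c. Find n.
5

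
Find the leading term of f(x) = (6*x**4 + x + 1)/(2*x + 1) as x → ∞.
3*x**3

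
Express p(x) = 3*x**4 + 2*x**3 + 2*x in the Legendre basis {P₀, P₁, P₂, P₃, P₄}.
(3/5)P₀ + (16/5)P₁ + (12/7)P₂ + (4/5)P₃ + (24/35)P₄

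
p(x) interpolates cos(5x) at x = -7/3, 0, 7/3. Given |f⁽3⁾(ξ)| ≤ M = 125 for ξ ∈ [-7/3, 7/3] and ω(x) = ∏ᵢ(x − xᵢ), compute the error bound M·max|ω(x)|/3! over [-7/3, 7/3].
42875*sqrt(3)/729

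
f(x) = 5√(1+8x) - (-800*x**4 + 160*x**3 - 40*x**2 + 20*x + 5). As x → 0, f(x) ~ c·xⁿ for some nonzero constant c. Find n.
5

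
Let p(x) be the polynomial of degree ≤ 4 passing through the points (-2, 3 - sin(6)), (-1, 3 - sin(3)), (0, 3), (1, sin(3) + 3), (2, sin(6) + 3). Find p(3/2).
5*sin(6)/16 + 7*sin(3)/8 + 3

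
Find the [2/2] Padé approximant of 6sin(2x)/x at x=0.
(12 - 28*x**2/5)/(x**2/5 + 1)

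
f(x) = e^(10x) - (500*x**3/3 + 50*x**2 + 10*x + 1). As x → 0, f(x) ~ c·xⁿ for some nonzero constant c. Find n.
4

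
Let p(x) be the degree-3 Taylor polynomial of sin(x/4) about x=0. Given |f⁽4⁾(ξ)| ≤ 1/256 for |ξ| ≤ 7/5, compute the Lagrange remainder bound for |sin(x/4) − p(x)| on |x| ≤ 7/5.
2401/3840000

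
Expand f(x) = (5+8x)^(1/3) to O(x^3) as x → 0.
5**(1/3) + 8*5**(1/3)*x/15 - 64*5**(1/3)*x**2/225 + O(x**3)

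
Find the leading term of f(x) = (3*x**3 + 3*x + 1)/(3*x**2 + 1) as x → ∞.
x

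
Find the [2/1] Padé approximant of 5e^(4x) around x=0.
(40*x**2/3 + 40*x/3 + 5)/(1 - 4*x/3)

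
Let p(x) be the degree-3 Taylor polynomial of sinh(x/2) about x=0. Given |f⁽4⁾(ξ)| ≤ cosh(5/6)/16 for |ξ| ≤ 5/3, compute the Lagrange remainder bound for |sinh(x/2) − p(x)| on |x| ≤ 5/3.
625*cosh(5/6)/31104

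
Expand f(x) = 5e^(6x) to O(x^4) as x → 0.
5 + 30*x + 90*x**2 + 180*x**3 + O(x**4)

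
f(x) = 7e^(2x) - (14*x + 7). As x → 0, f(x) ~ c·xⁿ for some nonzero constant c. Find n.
2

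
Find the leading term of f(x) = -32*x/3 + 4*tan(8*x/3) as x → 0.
2048*x**3/81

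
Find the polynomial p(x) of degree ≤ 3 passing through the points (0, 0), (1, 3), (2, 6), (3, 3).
-x**3 + 3*x**2 + x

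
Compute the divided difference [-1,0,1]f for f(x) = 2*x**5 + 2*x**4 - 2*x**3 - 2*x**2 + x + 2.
0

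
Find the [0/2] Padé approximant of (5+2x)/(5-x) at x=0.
1/(6*x**2/25 - 3*x/5 + 1)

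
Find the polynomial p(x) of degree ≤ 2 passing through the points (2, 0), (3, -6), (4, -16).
-2*x**2 + 4*x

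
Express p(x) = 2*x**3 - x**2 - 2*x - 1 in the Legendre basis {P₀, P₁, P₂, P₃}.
(-4/3)P₀ + (-4/5)P₁ + (-2/3)P₂ + (4/5)P₃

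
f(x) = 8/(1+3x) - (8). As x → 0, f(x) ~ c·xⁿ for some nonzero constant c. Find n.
1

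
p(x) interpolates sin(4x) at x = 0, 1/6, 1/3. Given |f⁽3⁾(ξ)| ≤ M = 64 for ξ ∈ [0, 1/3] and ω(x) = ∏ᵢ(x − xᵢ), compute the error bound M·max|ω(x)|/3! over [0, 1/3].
8*sqrt(3)/729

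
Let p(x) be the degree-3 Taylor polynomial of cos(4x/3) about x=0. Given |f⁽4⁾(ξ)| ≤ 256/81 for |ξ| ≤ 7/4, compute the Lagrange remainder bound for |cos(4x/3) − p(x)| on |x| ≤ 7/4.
2401/1944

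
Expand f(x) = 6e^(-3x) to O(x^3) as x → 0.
6 - 18*x + 27*x**2 + O(x**3)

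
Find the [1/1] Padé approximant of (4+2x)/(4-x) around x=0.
(x/2 + 1)/(1 - x/4)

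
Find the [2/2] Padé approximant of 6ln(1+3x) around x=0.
9*x*(3*x + 2)/(3*x**2/2 + 3*x + 1)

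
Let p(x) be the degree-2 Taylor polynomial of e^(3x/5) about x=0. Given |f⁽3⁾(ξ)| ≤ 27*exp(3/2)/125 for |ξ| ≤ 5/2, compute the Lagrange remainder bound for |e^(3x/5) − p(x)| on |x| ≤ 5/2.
9*exp(3/2)/16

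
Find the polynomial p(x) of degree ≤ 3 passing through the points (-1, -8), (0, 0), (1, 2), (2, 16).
3*x**3 - 3*x**2 + 2*x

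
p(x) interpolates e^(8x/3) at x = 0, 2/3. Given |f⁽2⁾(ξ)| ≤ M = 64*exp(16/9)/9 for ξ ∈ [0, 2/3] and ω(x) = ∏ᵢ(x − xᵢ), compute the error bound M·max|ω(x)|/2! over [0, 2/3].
32*exp(16/9)/81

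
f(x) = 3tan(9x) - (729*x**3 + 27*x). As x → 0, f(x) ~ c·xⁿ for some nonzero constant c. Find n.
5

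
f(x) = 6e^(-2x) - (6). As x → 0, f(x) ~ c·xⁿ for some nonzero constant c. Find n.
1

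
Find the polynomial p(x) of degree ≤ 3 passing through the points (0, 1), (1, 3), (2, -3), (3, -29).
-2*x**3 + 2*x**2 + 2*x + 1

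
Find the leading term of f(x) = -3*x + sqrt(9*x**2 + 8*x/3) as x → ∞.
4/9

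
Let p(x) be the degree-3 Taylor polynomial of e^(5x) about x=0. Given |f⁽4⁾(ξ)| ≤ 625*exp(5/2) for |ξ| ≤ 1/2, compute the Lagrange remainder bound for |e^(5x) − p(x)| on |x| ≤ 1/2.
625*exp(5/2)/384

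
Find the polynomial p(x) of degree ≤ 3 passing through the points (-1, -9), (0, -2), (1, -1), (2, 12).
3*x**3 - 3*x**2 + x - 2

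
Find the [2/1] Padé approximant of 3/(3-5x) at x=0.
1/(1 - 5*x/3)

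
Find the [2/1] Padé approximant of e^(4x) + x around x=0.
(4*x**2/3 + 11*x/3 + 1)/(1 - 4*x/3)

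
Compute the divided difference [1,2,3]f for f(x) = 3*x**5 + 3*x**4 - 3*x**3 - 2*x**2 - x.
325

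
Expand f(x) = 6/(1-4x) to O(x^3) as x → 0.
6 + 24*x + 96*x**2 + O(x**3)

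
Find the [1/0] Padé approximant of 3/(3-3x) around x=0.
x + 1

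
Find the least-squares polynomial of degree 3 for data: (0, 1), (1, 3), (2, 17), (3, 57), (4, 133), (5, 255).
73/63 + (-335/189)x + (79/63)x² + (50/27)x³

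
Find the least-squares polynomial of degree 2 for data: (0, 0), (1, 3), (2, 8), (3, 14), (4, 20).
-1/5 + (31/10)x + (1/2)x²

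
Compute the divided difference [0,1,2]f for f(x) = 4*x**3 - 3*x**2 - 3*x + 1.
9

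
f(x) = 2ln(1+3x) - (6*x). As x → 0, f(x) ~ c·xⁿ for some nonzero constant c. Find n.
2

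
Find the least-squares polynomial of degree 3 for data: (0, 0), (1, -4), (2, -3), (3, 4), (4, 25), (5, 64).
-19/126 + (-2435/756)x + (-115/126)x² + (89/108)x³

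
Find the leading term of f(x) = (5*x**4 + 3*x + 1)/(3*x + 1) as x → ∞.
5*x**3/3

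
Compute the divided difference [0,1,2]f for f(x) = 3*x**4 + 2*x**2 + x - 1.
23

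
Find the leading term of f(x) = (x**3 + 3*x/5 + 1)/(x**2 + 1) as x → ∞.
x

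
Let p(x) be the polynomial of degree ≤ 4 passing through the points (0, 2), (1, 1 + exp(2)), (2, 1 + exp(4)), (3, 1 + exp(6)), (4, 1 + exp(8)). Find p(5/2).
-5*exp(8)/128 - 5*exp(2)/32 + 131/128 + 45*exp(4)/64 + 15*exp(6)/32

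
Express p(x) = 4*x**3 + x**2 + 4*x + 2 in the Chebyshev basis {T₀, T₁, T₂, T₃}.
(5/2)T₀ + (7)T₁ + (1/2)T₂ + T₃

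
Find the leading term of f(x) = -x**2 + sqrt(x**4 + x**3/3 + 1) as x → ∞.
x/6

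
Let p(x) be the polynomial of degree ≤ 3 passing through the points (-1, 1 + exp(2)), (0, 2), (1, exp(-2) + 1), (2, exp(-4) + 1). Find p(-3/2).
(-5 + 21*exp(2) + (-19 + 35*exp(2))*exp(4))*exp(-4)/16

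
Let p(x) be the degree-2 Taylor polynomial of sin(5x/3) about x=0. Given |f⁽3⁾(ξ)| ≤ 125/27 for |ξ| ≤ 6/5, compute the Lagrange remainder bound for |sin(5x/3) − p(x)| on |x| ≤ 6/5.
4/3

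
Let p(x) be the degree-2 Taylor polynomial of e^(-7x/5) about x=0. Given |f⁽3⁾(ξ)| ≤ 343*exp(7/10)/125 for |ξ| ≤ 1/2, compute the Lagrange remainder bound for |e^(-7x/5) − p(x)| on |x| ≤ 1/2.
343*exp(7/10)/6000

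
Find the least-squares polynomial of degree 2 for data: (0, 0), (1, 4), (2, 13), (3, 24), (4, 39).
-6/35 + (103/35)x + (12/7)x²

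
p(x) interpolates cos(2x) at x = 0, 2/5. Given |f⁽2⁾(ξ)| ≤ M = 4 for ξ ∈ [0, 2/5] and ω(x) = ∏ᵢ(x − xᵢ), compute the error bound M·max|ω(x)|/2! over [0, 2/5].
2/25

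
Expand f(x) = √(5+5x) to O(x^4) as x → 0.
sqrt(5) + sqrt(5)*x/2 - sqrt(5)*x**2/8 + sqrt(5)*x**3/16 + O(x**4)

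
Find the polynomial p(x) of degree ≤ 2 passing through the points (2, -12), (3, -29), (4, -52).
-3*x**2 - 2*x + 4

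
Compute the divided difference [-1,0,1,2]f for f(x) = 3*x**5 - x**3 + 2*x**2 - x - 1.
14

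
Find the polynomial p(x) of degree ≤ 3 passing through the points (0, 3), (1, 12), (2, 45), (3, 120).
3*x**3 + 3*x**2 + 3*x + 3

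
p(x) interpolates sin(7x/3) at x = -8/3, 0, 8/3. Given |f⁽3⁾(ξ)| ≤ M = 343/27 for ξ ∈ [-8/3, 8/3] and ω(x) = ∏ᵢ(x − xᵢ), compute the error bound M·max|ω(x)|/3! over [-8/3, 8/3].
175616*sqrt(3)/19683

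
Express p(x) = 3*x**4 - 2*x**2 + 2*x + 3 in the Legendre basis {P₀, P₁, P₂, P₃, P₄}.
(44/15)P₀ + (2)P₁ + (8/21)P₂ + (24/35)P₄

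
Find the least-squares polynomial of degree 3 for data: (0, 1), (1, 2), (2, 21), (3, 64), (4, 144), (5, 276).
83/126 + (-809/756)x + (97/63)x² + (209/108)x³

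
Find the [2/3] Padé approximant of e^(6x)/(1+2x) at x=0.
(3*x**2 + 12*x/5 + 1)/(12*x**3/5 - 3*x**2/5 - 8*x/5 + 1)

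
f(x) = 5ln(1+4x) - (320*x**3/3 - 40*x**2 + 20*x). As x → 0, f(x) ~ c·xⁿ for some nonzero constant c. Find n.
4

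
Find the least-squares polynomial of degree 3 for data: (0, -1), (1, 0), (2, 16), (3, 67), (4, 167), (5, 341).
-10/9 + (55/378)x + (-493/252)x² + (337/108)x³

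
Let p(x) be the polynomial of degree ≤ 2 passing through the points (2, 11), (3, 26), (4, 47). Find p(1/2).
-1/4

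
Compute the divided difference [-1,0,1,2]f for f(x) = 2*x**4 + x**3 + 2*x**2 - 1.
5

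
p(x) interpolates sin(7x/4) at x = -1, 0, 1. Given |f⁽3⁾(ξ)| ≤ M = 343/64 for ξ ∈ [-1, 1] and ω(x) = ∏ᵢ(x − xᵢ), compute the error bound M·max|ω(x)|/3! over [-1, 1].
343*sqrt(3)/1728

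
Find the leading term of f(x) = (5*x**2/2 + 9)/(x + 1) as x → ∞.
5*x/2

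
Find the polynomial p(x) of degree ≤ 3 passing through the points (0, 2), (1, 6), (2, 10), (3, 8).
-x**3 + 3*x**2 + 2*x + 2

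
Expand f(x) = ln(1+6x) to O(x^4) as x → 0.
6*x - 18*x**2 + 72*x**3 + O(x**4)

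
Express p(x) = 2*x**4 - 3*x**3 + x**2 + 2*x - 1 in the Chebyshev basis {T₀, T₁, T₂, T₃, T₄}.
(1/4)T₀ + (-1/4)T₁ + (3/2)T₂ + (-3/4)T₃ + (1/4)T₄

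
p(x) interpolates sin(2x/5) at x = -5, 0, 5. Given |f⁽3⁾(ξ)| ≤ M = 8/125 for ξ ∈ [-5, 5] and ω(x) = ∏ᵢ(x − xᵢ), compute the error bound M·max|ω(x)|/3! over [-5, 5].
8*sqrt(3)/27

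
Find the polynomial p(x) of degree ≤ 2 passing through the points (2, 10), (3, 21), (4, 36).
2*x**2 + x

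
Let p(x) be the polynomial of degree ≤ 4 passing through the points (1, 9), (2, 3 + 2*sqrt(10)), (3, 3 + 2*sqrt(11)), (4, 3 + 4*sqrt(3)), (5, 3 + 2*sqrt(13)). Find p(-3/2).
-2145*sqrt(10)/16 - 1365*sqrt(3)/8 + 1155*sqrt(13)/64 + 9201/64 + 5005*sqrt(11)/32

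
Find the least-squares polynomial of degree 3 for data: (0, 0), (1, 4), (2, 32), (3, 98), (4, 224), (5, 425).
-2/21 + (-97/126)x + (193/84)x² + (107/36)x³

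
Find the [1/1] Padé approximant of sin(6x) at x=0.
6*x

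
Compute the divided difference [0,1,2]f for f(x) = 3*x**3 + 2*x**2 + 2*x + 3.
11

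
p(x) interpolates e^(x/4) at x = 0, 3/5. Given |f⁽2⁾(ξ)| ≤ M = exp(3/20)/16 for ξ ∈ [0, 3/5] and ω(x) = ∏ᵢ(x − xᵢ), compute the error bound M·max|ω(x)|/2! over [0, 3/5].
9*exp(3/20)/3200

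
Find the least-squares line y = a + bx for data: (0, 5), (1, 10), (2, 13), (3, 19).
a = 5, b = 9/2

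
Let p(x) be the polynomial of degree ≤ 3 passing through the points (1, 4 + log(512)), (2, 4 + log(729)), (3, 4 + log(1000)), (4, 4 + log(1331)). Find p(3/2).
4 + log(486*11**(3/16)*2**(7/8)*3**(5/8)*5**(1/16)/5)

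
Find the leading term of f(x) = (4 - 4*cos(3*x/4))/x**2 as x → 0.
9/8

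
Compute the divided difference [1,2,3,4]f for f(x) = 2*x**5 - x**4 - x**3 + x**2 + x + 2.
119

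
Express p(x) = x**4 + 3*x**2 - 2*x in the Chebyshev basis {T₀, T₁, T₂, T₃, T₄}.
(15/8)T₀ + (-2)T₁ + (2)T₂ + (1/8)T₄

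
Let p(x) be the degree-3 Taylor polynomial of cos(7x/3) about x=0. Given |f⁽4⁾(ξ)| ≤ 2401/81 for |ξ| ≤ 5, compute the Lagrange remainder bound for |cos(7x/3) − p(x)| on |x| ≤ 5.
1500625/1944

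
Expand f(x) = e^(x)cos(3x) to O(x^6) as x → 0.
1 + x - 4*x**2 - 13*x**3/3 + 7*x**4/6 + 79*x**5/30 + O(x**6)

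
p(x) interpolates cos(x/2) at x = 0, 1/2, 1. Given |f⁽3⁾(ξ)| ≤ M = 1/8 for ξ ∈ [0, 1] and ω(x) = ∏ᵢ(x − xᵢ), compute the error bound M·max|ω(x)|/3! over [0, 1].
sqrt(3)/1728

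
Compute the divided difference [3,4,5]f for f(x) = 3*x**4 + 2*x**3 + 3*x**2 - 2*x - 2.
318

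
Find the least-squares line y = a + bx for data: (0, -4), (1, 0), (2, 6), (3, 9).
a = -4, b = 9/2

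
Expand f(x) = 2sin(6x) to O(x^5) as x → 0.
12*x - 72*x**3 + O(x**5)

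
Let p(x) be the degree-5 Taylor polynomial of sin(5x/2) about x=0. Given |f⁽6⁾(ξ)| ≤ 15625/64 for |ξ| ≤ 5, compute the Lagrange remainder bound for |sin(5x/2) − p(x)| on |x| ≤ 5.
48828125/9216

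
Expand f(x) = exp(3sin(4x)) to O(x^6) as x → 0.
1 + 12*x + 72*x**2 + 256*x**3 + 480*x**4 - 1024*x**5/5 + O(x**6)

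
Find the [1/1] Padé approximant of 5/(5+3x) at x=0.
1/(3*x/5 + 1)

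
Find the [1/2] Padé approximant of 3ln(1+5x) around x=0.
15*x/(-25*x**2/12 + 5*x/2 + 1)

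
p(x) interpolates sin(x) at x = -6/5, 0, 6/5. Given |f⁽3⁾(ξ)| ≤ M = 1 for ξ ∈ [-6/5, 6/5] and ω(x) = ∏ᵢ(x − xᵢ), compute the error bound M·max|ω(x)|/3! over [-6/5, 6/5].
8*sqrt(3)/125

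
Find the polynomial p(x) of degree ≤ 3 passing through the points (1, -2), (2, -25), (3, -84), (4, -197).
-3*x**3 - 2*x + 3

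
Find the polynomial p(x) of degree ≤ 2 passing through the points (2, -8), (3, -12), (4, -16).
-4*x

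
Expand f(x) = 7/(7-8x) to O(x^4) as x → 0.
1 + 8*x/7 + 64*x**2/49 + 512*x**3/343 + O(x**4)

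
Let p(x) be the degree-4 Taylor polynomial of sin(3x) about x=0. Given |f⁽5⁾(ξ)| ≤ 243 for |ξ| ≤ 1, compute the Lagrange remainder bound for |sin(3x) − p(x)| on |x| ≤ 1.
81/40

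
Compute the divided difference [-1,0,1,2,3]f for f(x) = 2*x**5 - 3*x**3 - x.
10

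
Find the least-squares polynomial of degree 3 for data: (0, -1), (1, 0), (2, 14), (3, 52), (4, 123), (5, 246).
-26/21 + (16/63)x + (-19/42)x² + (37/18)x³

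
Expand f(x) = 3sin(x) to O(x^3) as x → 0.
3*x + O(x**3)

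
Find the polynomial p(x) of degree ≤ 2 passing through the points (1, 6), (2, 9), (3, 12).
3*x + 3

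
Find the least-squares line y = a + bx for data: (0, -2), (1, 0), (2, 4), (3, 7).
a = -12/5, b = 31/10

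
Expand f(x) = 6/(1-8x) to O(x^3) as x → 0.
6 + 48*x + 384*x**2 + O(x**3)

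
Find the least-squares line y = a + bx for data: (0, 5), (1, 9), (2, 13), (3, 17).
a = 5, b = 4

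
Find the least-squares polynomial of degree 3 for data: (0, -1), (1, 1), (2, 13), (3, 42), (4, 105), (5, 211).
-8/7 + (39/14)x + (-29/14)x² + (2)x³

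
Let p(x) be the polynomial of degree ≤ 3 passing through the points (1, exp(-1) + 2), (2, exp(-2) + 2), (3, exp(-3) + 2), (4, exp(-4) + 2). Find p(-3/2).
(-495*exp(2) - 105 + 385*e + 32*exp(4) + 231*exp(3))*exp(-4)/16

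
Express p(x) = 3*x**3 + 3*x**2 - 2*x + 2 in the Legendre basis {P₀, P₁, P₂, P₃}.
(3)P₀ + (-1/5)P₁ + (2)P₂ + (6/5)P₃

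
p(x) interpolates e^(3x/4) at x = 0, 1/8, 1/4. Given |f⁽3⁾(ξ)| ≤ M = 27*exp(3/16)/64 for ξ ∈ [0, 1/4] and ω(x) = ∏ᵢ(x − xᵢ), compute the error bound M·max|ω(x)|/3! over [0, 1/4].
sqrt(3)*exp(3/16)/32768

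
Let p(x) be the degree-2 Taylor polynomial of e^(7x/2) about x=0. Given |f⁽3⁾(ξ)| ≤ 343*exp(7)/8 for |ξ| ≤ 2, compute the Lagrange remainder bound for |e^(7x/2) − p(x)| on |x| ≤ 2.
343*exp(7)/6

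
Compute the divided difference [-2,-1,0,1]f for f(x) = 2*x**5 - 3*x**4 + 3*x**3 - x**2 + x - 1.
19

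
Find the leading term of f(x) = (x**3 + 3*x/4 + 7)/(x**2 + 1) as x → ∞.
x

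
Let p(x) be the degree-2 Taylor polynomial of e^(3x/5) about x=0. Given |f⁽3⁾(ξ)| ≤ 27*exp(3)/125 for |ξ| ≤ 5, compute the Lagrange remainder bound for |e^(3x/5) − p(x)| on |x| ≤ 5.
9*exp(3)/2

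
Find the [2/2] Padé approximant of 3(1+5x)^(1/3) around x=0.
(175*x**2/9 + 35*x/2 + 3)/(125*x**2/54 + 25*x/6 + 1)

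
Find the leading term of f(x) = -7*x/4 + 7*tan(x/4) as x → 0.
7*x**3/192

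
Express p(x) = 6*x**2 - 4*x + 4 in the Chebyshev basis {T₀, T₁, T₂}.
(7)T₀ + (-4)T₁ + (3)T₂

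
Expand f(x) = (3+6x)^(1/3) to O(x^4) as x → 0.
3**(1/3) + 2*3**(1/3)*x/3 - 4*3**(1/3)*x**2/9 + 40*3**(1/3)*x**3/81 + O(x**4)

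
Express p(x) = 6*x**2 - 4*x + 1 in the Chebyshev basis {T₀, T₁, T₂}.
(4)T₀ + (-4)T₁ + (3)T₂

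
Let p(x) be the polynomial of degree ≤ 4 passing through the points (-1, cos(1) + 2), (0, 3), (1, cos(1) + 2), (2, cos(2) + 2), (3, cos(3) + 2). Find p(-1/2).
-35*cos(1)/128 + 7*cos(2)/32 - 5*cos(3)/128 + 99/32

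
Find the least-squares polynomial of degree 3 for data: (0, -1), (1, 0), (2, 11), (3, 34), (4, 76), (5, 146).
-53/42 + (95/252)x + (2/3)x² + (37/36)x³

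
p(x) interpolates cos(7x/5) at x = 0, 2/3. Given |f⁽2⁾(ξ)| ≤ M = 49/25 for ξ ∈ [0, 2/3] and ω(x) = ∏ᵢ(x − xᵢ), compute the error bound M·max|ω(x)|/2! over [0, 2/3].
49/450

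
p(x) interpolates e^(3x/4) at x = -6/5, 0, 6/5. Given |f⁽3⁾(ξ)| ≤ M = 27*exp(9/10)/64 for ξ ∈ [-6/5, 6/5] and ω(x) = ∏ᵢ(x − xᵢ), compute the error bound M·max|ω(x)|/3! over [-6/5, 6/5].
27*sqrt(3)*exp(9/10)/1000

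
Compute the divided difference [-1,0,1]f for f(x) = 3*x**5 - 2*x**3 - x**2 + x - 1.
-1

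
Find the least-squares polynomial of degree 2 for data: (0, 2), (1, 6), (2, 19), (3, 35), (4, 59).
61/35 + (141/70)x + (43/14)x²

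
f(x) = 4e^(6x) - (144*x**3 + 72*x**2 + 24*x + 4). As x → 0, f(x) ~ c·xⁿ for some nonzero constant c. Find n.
4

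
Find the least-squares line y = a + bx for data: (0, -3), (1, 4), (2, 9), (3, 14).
a = -12/5, b = 28/5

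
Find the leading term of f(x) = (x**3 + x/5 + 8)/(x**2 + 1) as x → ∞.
x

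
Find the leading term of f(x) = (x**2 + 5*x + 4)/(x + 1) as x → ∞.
x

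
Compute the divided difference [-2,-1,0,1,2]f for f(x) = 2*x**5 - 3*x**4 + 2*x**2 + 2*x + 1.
-3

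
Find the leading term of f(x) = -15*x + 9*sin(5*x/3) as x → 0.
-125*x**3/18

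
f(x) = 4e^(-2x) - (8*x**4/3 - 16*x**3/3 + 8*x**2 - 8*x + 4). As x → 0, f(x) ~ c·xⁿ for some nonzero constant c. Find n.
5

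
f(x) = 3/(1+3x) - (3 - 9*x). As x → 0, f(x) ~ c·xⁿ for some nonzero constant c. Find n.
2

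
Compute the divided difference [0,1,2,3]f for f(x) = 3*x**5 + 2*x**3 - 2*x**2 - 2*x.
77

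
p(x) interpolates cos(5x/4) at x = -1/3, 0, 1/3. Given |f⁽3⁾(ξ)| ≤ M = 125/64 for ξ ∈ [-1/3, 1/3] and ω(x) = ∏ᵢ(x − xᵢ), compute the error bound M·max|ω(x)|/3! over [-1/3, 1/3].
125*sqrt(3)/46656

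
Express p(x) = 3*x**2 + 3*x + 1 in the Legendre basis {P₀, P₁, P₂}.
(2)P₀ + (3)P₁ + (2)P₂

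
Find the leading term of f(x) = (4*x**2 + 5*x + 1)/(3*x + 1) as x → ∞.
4*x/3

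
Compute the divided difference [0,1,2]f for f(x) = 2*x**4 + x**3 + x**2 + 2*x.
18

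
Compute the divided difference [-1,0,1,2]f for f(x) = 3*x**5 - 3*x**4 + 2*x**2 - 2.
9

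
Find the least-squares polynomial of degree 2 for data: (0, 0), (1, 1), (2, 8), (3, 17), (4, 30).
-2/7 + (6/35)x + (13/7)x²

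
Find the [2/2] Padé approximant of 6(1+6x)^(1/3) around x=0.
(56*x**2 + 42*x + 6)/(10*x**2/3 + 5*x + 1)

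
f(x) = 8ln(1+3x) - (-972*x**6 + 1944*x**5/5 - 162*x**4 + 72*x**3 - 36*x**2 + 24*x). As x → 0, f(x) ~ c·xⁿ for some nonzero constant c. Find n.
7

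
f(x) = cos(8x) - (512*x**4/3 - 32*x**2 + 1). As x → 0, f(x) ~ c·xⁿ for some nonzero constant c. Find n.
6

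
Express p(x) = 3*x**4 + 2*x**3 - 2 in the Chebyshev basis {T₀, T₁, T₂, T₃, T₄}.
(-7/8)T₀ + (3/2)T₁ + (3/2)T₂ + (1/2)T₃ + (3/8)T₄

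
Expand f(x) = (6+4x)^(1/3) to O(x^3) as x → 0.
6**(1/3) + 2*6**(1/3)*x/9 - 4*6**(1/3)*x**2/81 + O(x**3)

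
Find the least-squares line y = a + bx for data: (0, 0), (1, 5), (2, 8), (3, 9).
a = 1, b = 3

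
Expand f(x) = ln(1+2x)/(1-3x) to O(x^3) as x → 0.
2*x + 4*x**2 + O(x**3)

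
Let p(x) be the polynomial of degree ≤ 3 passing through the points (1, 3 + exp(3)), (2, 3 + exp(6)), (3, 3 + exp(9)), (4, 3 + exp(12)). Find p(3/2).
-5*exp(9)/16 + 3 + 5*exp(3)/16 + 15*exp(6)/16 + exp(12)/16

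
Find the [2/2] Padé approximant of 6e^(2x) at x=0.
(2*x**2 + 6*x + 6)/(x**2/3 - x + 1)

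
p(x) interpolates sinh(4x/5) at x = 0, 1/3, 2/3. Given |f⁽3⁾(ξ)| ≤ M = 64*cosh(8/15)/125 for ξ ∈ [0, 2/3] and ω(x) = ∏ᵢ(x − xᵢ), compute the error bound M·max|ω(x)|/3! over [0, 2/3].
64*sqrt(3)*cosh(8/15)/91125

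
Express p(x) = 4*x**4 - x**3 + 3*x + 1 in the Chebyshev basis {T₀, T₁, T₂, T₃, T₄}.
(5/2)T₀ + (9/4)T₁ + (2)T₂ + (-1/4)T₃ + (1/2)T₄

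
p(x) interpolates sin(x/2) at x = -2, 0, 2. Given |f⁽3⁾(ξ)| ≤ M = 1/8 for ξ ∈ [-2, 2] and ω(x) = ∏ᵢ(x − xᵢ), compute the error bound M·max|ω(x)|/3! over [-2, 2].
sqrt(3)/27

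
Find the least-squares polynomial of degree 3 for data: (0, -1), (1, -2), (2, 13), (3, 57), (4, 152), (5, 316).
-155/126 + (-379/756)x + (-160/63)x² + (331/108)x³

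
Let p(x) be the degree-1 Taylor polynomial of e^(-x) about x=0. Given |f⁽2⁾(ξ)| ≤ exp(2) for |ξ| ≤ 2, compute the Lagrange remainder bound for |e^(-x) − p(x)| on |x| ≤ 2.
2*exp(2)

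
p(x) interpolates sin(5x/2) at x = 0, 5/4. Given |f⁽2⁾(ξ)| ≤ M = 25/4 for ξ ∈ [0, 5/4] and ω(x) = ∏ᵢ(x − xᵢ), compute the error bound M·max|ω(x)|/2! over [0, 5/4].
625/512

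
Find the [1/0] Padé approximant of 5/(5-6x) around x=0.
6*x/5 + 1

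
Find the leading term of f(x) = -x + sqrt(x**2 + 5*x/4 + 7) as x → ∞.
5/8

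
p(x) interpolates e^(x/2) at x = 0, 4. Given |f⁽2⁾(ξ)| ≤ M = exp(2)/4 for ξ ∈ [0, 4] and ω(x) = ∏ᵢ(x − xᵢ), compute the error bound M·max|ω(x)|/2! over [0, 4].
exp(2)/2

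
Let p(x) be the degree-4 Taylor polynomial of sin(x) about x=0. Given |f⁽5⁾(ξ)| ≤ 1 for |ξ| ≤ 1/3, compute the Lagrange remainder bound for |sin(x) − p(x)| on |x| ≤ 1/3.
1/29160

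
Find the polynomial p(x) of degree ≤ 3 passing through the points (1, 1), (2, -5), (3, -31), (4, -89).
-2*x**3 + 2*x**2 + 2*x - 1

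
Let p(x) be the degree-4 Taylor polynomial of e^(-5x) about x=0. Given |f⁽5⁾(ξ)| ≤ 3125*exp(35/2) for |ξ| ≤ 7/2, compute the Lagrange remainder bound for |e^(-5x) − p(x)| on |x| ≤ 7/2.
10504375*exp(35/2)/768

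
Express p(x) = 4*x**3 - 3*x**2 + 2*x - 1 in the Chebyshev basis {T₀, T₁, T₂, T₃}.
(-5/2)T₀ + (5)T₁ + (-3/2)T₂ + T₃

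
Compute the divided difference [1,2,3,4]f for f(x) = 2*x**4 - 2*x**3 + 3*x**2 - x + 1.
18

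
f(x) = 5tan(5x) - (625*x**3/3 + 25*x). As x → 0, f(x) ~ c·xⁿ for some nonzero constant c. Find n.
5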